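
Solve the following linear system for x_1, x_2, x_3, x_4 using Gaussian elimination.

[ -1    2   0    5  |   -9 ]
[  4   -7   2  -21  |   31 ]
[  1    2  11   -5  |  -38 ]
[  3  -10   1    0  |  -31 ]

(-2, 2, -5, -3)

Forward elimination on [A|b]:
R2 <- R2 - (-4)*R1:  [  0   1   2  -1  -5 ]
R3 <- R3 - (-1)*R1:  [   0    4   11    0  -47 ]
R4 <- R4 - (-3)*R1:  [   0   -4    1   15  -58 ]
R3 <- R3 - (4)*R2:  [   0    0    3    4  -27 ]
R4 <- R4 - (-4)*R2:  [   0    0    9   11  -78 ]
R4 <- R4 - (3)*R3:  [  0   0   0  -1   3 ]
Row echelon form:
[ -1  2  0   5  |   -9 ]
[  0  1  2  -1  |   -5 ]
[  0  0  3   4  |  -27 ]
[  0  0  0  -1  |    3 ]
Back-substitution:
x_4 = (3) / -1 = -3
x_3 = (-27 - (4)*(-3)) / 3 = -5
x_2 = (-5 - (2)*(-5) - (-1)*(-3)) / 1 = 2
x_1 = (-9 - (2)*(2) - (5)*(-3)) / -1 = -2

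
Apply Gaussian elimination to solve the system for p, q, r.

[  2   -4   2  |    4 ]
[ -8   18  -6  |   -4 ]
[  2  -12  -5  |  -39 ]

Forward elimination on [A|b]:
R2 <- R2 - (-4)*R1:  [  0   2   2  12 ]
R3 <- R3 - (1)*R1:  [   0   -8   -7  -43 ]
R3 <- R3 - (-4)*R2:  [ 0  0  1  5 ]
Row echelon form:
[ 2  -4  2  |   4 ]
[ 0   2  2  |  12 ]
[ 0   0  1  |   5 ]
Back-substitution:
r = (5) / 1 = 5
q = (12 - (2)*(5)) / 2 = 1
p = (4 - (-4)*(1) - (2)*(5)) / 2 = -1

(-1, 1, 5)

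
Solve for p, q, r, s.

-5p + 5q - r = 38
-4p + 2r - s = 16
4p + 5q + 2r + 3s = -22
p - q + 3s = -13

Forward elimination on [A|b]:
R2 <- R2 - (4/5)*R1:  [     0     -4   14/5     -1  -72/5 ]
R3 <- R3 - (-4/5)*R1:  [    0     9   6/5     3  42/5 ]
R4 <- R4 - (-1/5)*R1:  [     0      0   -1/5      3  -27/5 ]
R3 <- R3 - (-9/4)*R2:  [    0     0  15/2   3/4   -24 ]
R4 <- R4 - (-2/75)*R3:  [       0        0        0   151/50  -151/25 ]
Row echelon form:
[ -5   5    -1       0  |       38 ]
[  0  -4  14/5      -1  |    -72/5 ]
[  0   0  15/2     3/4  |      -24 ]
[  0   0     0  151/50  |  -151/25 ]
Back-substitution:
s = (-151/25) / (151/50) = -2
r = (-24 - (3/4)*(-2)) / (15/2) = -3
q = (-72/5 - (14/5)*(-3) - (-1)*(-2)) / -4 = 2
p = (38 - (5)*(2) - (-1)*(-3)) / -5 = -5

(-5, 2, -3, -2)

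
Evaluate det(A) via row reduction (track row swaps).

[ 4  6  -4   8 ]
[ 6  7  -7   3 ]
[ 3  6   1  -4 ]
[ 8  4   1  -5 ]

det(A) = -2132

Forward elimination:
R2 <- R2 - (3/2)*R1:  [  0  -2  -1  -9 ]
R3 <- R3 - (3/4)*R1:  [   0  3/2    4  -10 ]
R4 <- R4 - (2)*R1:  [   0   -8    9  -21 ]
R3 <- R3 - (-3/4)*R2:  [     0      0   13/4  -67/4 ]
R4 <- R4 - (4)*R2:  [  0   0  13  15 ]
R4 <- R4 - (4)*R3:  [  0   0   0  82 ]
Upper-triangular form:
[ 4   6    -4      8 ]
[ 0  -2    -1     -9 ]
[ 0   0  13/4  -67/4 ]
[ 0   0     0     82 ]
det(A) = (-1)^0 * (4) * (-2) * (13/4) * (82) = -2132  (0 row swaps -> sign +1)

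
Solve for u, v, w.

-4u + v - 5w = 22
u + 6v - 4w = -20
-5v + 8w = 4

(-4, -4, -2)

Forward elimination on [A|b]:
R2 <- R2 - (-1/4)*R1:  [     0   25/4  -21/4  -29/2 ]
R3 <- R3 - (-4/5)*R2:  [     0      0   19/5  -38/5 ]
Row echelon form:
[ -4     1     -5  |     22 ]
[  0  25/4  -21/4  |  -29/2 ]
[  0     0   19/5  |  -38/5 ]
Back-substitution:
w = (-38/5) / (19/5) = -2
v = (-29/2 - (-21/4)*(-2)) / (25/4) = -4
u = (22 - (1)*(-4) - (-5)*(-2)) / -4 = -4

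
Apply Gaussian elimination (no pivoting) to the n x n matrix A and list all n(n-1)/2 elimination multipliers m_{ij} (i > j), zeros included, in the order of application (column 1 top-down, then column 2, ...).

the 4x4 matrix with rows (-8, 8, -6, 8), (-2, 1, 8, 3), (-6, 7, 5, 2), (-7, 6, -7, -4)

Forward elimination:
R2 <- R2 - (1/4)*R1:  [    0    -1  19/2     1 ]
R3 <- R3 - (3/4)*R1:  [    0     1  19/2    -4 ]
R4 <- R4 - (7/8)*R1:  [    0    -1  -7/4   -11 ]
R3 <- R3 - (-1)*R2:  [  0   0  19  -3 ]
R4 <- R4 - (1)*R2:  [     0      0  -45/4    -12 ]
R4 <- R4 - (-45/76)*R3:  [        0         0         0  -1047/76 ]
Multipliers (in order of application): m_{21} = 1/4, m_{31} = 3/4, m_{41} = 7/8, m_{32} = -1, m_{42} = 1, m_{43} = -45/76

multipliers: 1/4, 3/4, 7/8, -1, 1, -45/76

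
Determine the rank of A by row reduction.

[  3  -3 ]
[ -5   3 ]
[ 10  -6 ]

rank(A) = 2

Row reduction:
R2 <- R2 - (-5/3)*R1:  [  0  -2 ]
R3 <- R3 - (10/3)*R1:  [ 0  4 ]
R3 <- R3 - (-2)*R2:  [ 0  0 ]
Row echelon form:
[ 3  -3 ]
[ 0  -2 ]
[ 0   0 ]
Nonzero rows / pivot columns: 2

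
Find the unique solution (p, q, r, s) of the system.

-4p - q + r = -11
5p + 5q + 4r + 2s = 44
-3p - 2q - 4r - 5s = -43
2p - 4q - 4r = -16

Forward elimination on [A|b]:
R2 <- R2 - (-5/4)*R1:  [     0   15/4   21/4      2  121/4 ]
R3 <- R3 - (3/4)*R1:  [      0    -5/4   -19/4      -5  -139/4 ]
R4 <- R4 - (-1/2)*R1:  [     0   -9/2   -7/2      0  -43/2 ]
R3 <- R3 - (-1/3)*R2:  [     0      0     -3  -13/3  -74/3 ]
R4 <- R4 - (-6/5)*R2:  [    0     0  14/5  12/5  74/5 ]
R4 <- R4 - (-14/15)*R3:  [      0       0       0  -74/45   -74/9 ]
Row echelon form:
[ -4    -1     1       0  |    -11 ]
[  0  15/4  21/4       2  |  121/4 ]
[  0     0    -3   -13/3  |  -74/3 ]
[  0     0     0  -74/45  |  -74/9 ]
Back-substitution:
s = (-74/9) / (-74/45) = 5
r = (-74/3 - (-13/3)*(5)) / -3 = 1
q = (121/4 - (21/4)*(1) - (2)*(5)) / (15/4) = 4
p = (-11 - (-1)*(4) - (1)*(1)) / -4 = 2

(2, 4, 1, 5)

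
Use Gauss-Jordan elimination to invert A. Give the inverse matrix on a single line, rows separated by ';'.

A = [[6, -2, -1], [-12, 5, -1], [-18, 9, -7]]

Gauss-Jordan on [A | I]:
R1 <- (1/6)*R1:  [    1  -1/3  -1/6  |   1/6     0     0 ]
R2 <- R2 - (-12)*R1:  [  0   1  -3  |   2   1   0 ]
R3 <- R3 - (-18)*R1:  [   0    3  -10  |    3    0    1 ]
R1 <- R1 - (-1/3)*R2:  [    1     0  -7/6  |   5/6   1/3     0 ]
R3 <- R3 - (3)*R2:  [  0   0  -1  |  -3  -3   1 ]
R3 <- (1/-1)*R3:  [  0   0   1  |   3   3  -1 ]
R1 <- R1 - (-7/6)*R3:  [    1     0     0  |  13/3  23/6  -7/6 ]
R2 <- R2 - (-3)*R3:  [  0   1   0  |  11  10  -3 ]
Right block of [I | A^{-1}] is the inverse:
[ 13/3  23/6  -7/6 ]
[   11    10    -3 ]
[    3     3    -1 ]

inverse = [13/3 23/6 -7/6; 11 10 -3; 3 3 -1]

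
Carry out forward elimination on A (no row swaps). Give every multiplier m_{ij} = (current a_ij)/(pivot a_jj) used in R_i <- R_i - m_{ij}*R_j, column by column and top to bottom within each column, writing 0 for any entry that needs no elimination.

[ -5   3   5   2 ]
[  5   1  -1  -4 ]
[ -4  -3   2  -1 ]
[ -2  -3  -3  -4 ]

Forward elimination:
R2 <- R2 - (-1)*R1:  [  0   4   4  -2 ]
R3 <- R3 - (4/5)*R1:  [     0  -27/5     -2  -13/5 ]
R4 <- R4 - (2/5)*R1:  [     0  -21/5     -5  -24/5 ]
R3 <- R3 - (-27/20)*R2:  [      0       0    17/5  -53/10 ]
R4 <- R4 - (-21/20)*R2:  [      0       0    -4/5  -69/10 ]
R4 <- R4 - (-4/17)*R3:  [       0        0        0  -277/34 ]
Multipliers (in order of application): m_{21} = -1, m_{31} = 4/5, m_{41} = 2/5, m_{32} = -27/20, m_{42} = -21/20, m_{43} = -4/17

multipliers: -1, 4/5, 2/5, -27/20, -21/20, -4/17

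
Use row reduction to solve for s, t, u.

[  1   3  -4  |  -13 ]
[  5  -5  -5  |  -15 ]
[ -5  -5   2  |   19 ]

Forward elimination on [A|b]:
R2 <- R2 - (5)*R1:  [   0  -20   15   50 ]
R3 <- R3 - (-5)*R1:  [   0   10  -18  -46 ]
R3 <- R3 - (-1/2)*R2:  [     0      0  -21/2    -21 ]
Row echelon form:
[ 1    3     -4  |  -13 ]
[ 0  -20     15  |   50 ]
[ 0    0  -21/2  |  -21 ]
Back-substitution:
u = (-21) / (-21/2) = 2
t = (50 - (15)*(2)) / -20 = -1
s = (-13 - (3)*(-1) - (-4)*(2)) / 1 = -2

(-2, -1, 2)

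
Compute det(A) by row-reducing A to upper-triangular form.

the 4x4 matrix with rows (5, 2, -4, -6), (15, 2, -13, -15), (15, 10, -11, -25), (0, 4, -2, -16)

det(A) = 240

Forward elimination:
R2 <- R2 - (3)*R1:  [  0  -4  -1   3 ]
R3 <- R3 - (3)*R1:  [  0   4   1  -7 ]
R3 <- R3 - (-1)*R2:  [  0   0   0  -4 ]
R4 <- R4 - (-1)*R2:  [   0    0   -3  -13 ]
R3 <-> R4   (pivot in column 3 was zero)
[ 5   2  -4   -6 ]
[ 0  -4  -1    3 ]
[ 0   0  -3  -13 ]
[ 0   0   0   -4 ]
Upper-triangular form:
[ 5   2  -4   -6 ]
[ 0  -4  -1    3 ]
[ 0   0  -3  -13 ]
[ 0   0   0   -4 ]
det(A) = (-1)^1 * (5) * (-4) * (-3) * (-4) = 240  (1 row swap -> sign -1)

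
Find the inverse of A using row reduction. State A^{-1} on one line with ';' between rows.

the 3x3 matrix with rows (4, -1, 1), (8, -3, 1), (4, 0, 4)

inverse = [3/2 -1/2 -1/4; 7/2 -3/2 -1/2; -3/2 1/2 1/2]

Gauss-Jordan on [A | I]:
R1 <- (1/4)*R1:  [    1  -1/4   1/4  |   1/4     0     0 ]
R2 <- R2 - (8)*R1:  [  0  -1  -1  |  -2   1   0 ]
R3 <- R3 - (4)*R1:  [  0   1   3  |  -1   0   1 ]
R2 <- (1/-1)*R2:  [  0   1   1  |   2  -1   0 ]
R1 <- R1 - (-1/4)*R2:  [    1     0   1/2  |   3/4  -1/4     0 ]
R3 <- R3 - (1)*R2:  [  0   0   2  |  -3   1   1 ]
R3 <- (1/2)*R3:  [    0     0     1  |  -3/2   1/2   1/2 ]
R1 <- R1 - (1/2)*R3:  [    1     0     0  |   3/2  -1/2  -1/4 ]
R2 <- R2 - (1)*R3:  [    0     1     0  |   7/2  -3/2  -1/2 ]
Right block of [I | A^{-1}] is the inverse:
[  3/2  -1/2  -1/4 ]
[  7/2  -3/2  -1/2 ]
[ -3/2   1/2   1/2 ]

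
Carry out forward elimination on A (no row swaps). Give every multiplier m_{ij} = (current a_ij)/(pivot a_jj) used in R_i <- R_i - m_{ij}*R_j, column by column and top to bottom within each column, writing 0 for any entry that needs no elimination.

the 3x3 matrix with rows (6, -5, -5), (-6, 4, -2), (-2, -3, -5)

Forward elimination:
R2 <- R2 - (-1)*R1:  [  0  -1  -7 ]
R3 <- R3 - (-1/3)*R1:  [     0  -14/3  -20/3 ]
R3 <- R3 - (14/3)*R2:  [  0   0  26 ]
Multipliers (in order of application): m_{21} = -1, m_{31} = -1/3, m_{32} = 14/3

multipliers: -1, -1/3, 14/3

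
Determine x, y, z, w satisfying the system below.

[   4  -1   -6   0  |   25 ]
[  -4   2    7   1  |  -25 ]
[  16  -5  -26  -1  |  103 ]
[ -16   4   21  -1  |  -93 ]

(2, 1, -3, 2)

Forward elimination on [A|b]:
R2 <- R2 - (-1)*R1:  [ 0  1  1  1  0 ]
R3 <- R3 - (4)*R1:  [  0  -1  -2  -1   3 ]
R4 <- R4 - (-4)*R1:  [  0   0  -3  -1   7 ]
R3 <- R3 - (-1)*R2:  [  0   0  -1   0   3 ]
R4 <- R4 - (3)*R3:  [  0   0   0  -1  -2 ]
Row echelon form:
[ 4  -1  -6   0  |  25 ]
[ 0   1   1   1  |   0 ]
[ 0   0  -1   0  |   3 ]
[ 0   0   0  -1  |  -2 ]
Back-substitution:
w = (-2) / -1 = 2
z = (3) / -1 = -3
y = (0 - (1)*(-3) - (1)*(2)) / 1 = 1
x = (25 - (-1)*(1) - (-6)*(-3)) / 4 = 2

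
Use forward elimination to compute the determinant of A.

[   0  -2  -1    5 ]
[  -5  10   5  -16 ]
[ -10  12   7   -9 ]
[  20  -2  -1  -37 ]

Forward elimination:
R1 <-> R2   (pivot in column 1 was zero)
[  -5  10   5  -16 ]
[   0  -2  -1    5 ]
[ -10  12   7   -9 ]
[  20  -2  -1  -37 ]
R3 <- R3 - (2)*R1:  [  0  -8  -3  23 ]
R4 <- R4 - (-4)*R1:  [    0    38    19  -101 ]
R3 <- R3 - (4)*R2:  [ 0  0  1  3 ]
R4 <- R4 - (-19)*R2:  [  0   0   0  -6 ]
Upper-triangular form:
[ -5  10   5  -16 ]
[  0  -2  -1    5 ]
[  0   0   1    3 ]
[  0   0   0   -6 ]
det(A) = (-1)^1 * (-5) * (-2) * (1) * (-6) = 60  (1 row swap -> sign -1)

det(A) = 60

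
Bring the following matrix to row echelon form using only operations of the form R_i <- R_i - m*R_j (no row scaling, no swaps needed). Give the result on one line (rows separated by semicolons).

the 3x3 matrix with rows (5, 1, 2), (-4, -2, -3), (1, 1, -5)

Forward elimination:
R2 <- R2 - (-4/5)*R1:  [    0  -6/5  -7/5 ]
R3 <- R3 - (1/5)*R1:  [     0    4/5  -27/5 ]
R3 <- R3 - (-2/3)*R2:  [     0      0  -19/3 ]
Row echelon form:
[ 5     1      2 ]
[ 0  -6/5   -7/5 ]
[ 0     0  -19/3 ]

REF = [5 1 2; 0 -6/5 -7/5; 0 0 -19/3]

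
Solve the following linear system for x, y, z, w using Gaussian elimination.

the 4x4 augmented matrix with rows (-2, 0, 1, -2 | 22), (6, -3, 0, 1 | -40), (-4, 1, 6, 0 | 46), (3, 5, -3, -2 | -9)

(-5, 2, 4, -4)

Forward elimination on [A|b]:
R2 <- R2 - (-3)*R1:  [  0  -3   3  -5  26 ]
R3 <- R3 - (2)*R1:  [ 0  1  4  4  2 ]
R4 <- R4 - (-3/2)*R1:  [    0     5  -3/2    -5    24 ]
R3 <- R3 - (-1/3)*R2:  [    0     0     5   7/3  32/3 ]
R4 <- R4 - (-5/3)*R2:  [     0      0    7/2  -40/3  202/3 ]
R4 <- R4 - (7/10)*R3:  [       0        0        0  -449/30   898/15 ]
Row echelon form:
[ -2   0  1       -2  |      22 ]
[  0  -3  3       -5  |      26 ]
[  0   0  5      7/3  |    32/3 ]
[  0   0  0  -449/30  |  898/15 ]
Back-substitution:
w = (898/15) / (-449/30) = -4
z = (32/3 - (7/3)*(-4)) / 5 = 4
y = (26 - (3)*(4) - (-5)*(-4)) / -3 = 2
x = (22 - (1)*(4) - (-2)*(-4)) / -2 = -5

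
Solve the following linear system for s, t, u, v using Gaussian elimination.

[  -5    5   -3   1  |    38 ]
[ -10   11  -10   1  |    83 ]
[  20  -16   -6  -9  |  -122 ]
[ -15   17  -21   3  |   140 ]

(-5, 1, -2, 2)

Forward elimination on [A|b]:
R2 <- R2 - (2)*R1:  [  0   1  -4  -1   7 ]
R3 <- R3 - (-4)*R1:  [   0    4  -18   -5   30 ]
R4 <- R4 - (3)*R1:  [   0    2  -12    0   26 ]
R3 <- R3 - (4)*R2:  [  0   0  -2  -1   2 ]
R4 <- R4 - (2)*R2:  [  0   0  -4   2  12 ]
R4 <- R4 - (2)*R3:  [ 0  0  0  4  8 ]
Row echelon form:
[ -5  5  -3   1  |  38 ]
[  0  1  -4  -1  |   7 ]
[  0  0  -2  -1  |   2 ]
[  0  0   0   4  |   8 ]
Back-substitution:
v = (8) / 4 = 2
u = (2 - (-1)*(2)) / -2 = -2
t = (7 - (-4)*(-2) - (-1)*(2)) / 1 = 1
s = (38 - (5)*(1) - (-3)*(-2) - (1)*(2)) / -5 = -5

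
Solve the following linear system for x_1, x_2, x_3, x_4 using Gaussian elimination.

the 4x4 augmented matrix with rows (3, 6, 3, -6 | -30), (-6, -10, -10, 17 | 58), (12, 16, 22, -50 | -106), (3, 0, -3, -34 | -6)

Forward elimination on [A|b]:
R2 <- R2 - (-2)*R1:  [  0   2  -4   5  -2 ]
R3 <- R3 - (4)*R1:  [   0   -8   10  -26   14 ]
R4 <- R4 - (1)*R1:  [   0   -6   -6  -28   24 ]
R3 <- R3 - (-4)*R2:  [  0   0  -6  -6   6 ]
R4 <- R4 - (-3)*R2:  [   0    0  -18  -13   18 ]
R4 <- R4 - (3)*R3:  [ 0  0  0  5  0 ]
Row echelon form:
[ 3  6   3  -6  |  -30 ]
[ 0  2  -4   5  |   -2 ]
[ 0  0  -6  -6  |    6 ]
[ 0  0   0   5  |    0 ]
Back-substitution:
x_4 = (0) / 5 = 0
x_3 = (6 - (-6)*(0)) / -6 = -1
x_2 = (-2 - (-4)*(-1) - (5)*(0)) / 2 = -3
x_1 = (-30 - (6)*(-3) - (3)*(-1) - (-6)*(0)) / 3 = -3

(-3, -3, -1, 0)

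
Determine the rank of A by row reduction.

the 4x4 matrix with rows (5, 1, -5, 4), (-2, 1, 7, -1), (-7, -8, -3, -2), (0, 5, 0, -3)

Row reduction:
R2 <- R2 - (-2/5)*R1:  [   0  7/5    5  3/5 ]
R3 <- R3 - (-7/5)*R1:  [     0  -33/5    -10   18/5 ]
R3 <- R3 - (-33/7)*R2:  [    0     0  95/7  45/7 ]
R4 <- R4 - (25/7)*R2:  [      0       0  -125/7   -36/7 ]
R4 <- R4 - (-25/19)*R3:  [     0      0      0  63/19 ]
Row echelon form:
[ 5    1    -5      4 ]
[ 0  7/5     5    3/5 ]
[ 0    0  95/7   45/7 ]
[ 0    0     0  63/19 ]
Nonzero rows / pivot columns: 4

rank(A) = 4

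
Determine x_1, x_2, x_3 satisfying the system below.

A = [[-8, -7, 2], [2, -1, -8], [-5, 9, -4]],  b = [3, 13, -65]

(4, -5, 0)

Forward elimination on [A|b]:
R2 <- R2 - (-1/4)*R1:  [     0  -11/4  -15/2   55/4 ]
R3 <- R3 - (5/8)*R1:  [      0   107/8   -21/4  -535/8 ]
R3 <- R3 - (-107/22)*R2:  [       0        0  -459/11        0 ]
Row echelon form:
[ -8     -7        2  |     3 ]
[  0  -11/4    -15/2  |  55/4 ]
[  0      0  -459/11  |     0 ]
Back-substitution:
x_3 = (0) / (-459/11) = 0
x_2 = (55/4 - (-15/2)*(0)) / (-11/4) = -5
x_1 = (3 - (-7)*(-5) - (2)*(0)) / -8 = 4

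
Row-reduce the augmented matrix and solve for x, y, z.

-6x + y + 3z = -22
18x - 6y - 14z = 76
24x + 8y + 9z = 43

(2, 5, -5)

Forward elimination on [A|b]:
R2 <- R2 - (-3)*R1:  [  0  -3  -5  10 ]
R3 <- R3 - (-4)*R1:  [   0   12   21  -45 ]
R3 <- R3 - (-4)*R2:  [  0   0   1  -5 ]
Row echelon form:
[ -6   1   3  |  -22 ]
[  0  -3  -5  |   10 ]
[  0   0   1  |   -5 ]
Back-substitution:
z = (-5) / 1 = -5
y = (10 - (-5)*(-5)) / -3 = 5
x = (-22 - (1)*(5) - (3)*(-5)) / -6 = 2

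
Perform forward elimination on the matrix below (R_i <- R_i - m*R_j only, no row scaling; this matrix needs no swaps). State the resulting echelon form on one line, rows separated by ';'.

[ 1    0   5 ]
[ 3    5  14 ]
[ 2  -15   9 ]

Forward elimination:
R2 <- R2 - (3)*R1:  [  0   5  -1 ]
R3 <- R3 - (2)*R1:  [   0  -15   -1 ]
R3 <- R3 - (-3)*R2:  [  0   0  -4 ]
Row echelon form:
[ 1  0   5 ]
[ 0  5  -1 ]
[ 0  0  -4 ]

REF = [1 0 5; 0 5 -1; 0 0 -4]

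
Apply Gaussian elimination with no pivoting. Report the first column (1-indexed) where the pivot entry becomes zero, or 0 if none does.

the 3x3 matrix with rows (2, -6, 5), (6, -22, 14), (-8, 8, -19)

first zero-pivot column = 0

Naive forward elimination:
R2 <- R2 - (3)*R1:  [  0  -4  -1 ]
R3 <- R3 - (-4)*R1:  [   0  -16    1 ]
R3 <- R3 - (4)*R2:  [ 0  0  5 ]
All pivots nonzero; naive elimination completes without hitting a zero pivot.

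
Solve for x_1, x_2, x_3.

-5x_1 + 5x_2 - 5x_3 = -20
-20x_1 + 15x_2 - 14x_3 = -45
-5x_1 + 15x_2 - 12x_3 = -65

Forward elimination on [A|b]:
R2 <- R2 - (4)*R1:  [  0  -5   6  35 ]
R3 <- R3 - (1)*R1:  [   0   10   -7  -45 ]
R3 <- R3 - (-2)*R2:  [  0   0   5  25 ]
Row echelon form:
[ -5   5  -5  |  -20 ]
[  0  -5   6  |   35 ]
[  0   0   5  |   25 ]
Back-substitution:
x_3 = (25) / 5 = 5
x_2 = (35 - (6)*(5)) / -5 = -1
x_1 = (-20 - (5)*(-1) - (-5)*(5)) / -5 = -2

(-2, -1, 5)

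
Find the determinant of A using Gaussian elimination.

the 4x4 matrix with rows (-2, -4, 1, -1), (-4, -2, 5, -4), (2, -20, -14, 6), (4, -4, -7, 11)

det(A) = 24

Forward elimination:
R2 <- R2 - (2)*R1:  [  0   6   3  -2 ]
R3 <- R3 - (-1)*R1:  [   0  -24  -13    5 ]
R4 <- R4 - (-2)*R1:  [   0  -12   -5    9 ]
R3 <- R3 - (-4)*R2:  [  0   0  -1  -3 ]
R4 <- R4 - (-2)*R2:  [ 0  0  1  5 ]
R4 <- R4 - (-1)*R3:  [ 0  0  0  2 ]
Upper-triangular form:
[ -2  -4   1  -1 ]
[  0   6   3  -2 ]
[  0   0  -1  -3 ]
[  0   0   0   2 ]
det(A) = (-1)^0 * (-2) * (6) * (-1) * (2) = 24  (0 row swaps -> sign +1)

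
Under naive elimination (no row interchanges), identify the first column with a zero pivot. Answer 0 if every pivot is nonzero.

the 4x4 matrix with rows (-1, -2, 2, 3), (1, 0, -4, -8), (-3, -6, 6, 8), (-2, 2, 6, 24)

first zero-pivot column = 3

Naive forward elimination:
R2 <- R2 - (-1)*R1:  [  0  -2  -2  -5 ]
R3 <- R3 - (3)*R1:  [  0   0   0  -1 ]
R4 <- R4 - (2)*R1:  [  0   6   2  18 ]
R4 <- R4 - (-3)*R2:  [  0   0  -4   3 ]
Matrix at this point:
[ -1  -2   2   3 ]
[  0  -2  -2  -5 ]
[  0   0   0  -1 ]
[  0   0  -4   3 ]
Pivot entry (3,3) is zero but row 4 has -4 in column 3 -> naive elimination stops; a row interchange (e.g. R3 <-> R4) would be required here.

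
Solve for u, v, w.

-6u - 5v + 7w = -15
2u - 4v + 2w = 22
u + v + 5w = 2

(5, -3, 0)

Forward elimination on [A|b]:
R2 <- R2 - (-1/3)*R1:  [     0  -17/3   13/3     17 ]
R3 <- R3 - (-1/6)*R1:  [    0   1/6  37/6  -1/2 ]
R3 <- R3 - (-1/34)*R2:  [      0       0  107/17       0 ]
Row echelon form:
[ -6     -5       7  |  -15 ]
[  0  -17/3    13/3  |   17 ]
[  0      0  107/17  |    0 ]
Back-substitution:
w = (0) / (107/17) = 0
v = (17 - (13/3)*(0)) / (-17/3) = -3
u = (-15 - (-5)*(-3) - (7)*(0)) / -6 = 5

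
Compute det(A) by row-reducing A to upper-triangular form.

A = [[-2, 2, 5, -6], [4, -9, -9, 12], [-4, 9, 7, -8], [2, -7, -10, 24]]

Forward elimination:
R2 <- R2 - (-2)*R1:  [  0  -5   1   0 ]
R3 <- R3 - (2)*R1:  [  0   5  -3   4 ]
R4 <- R4 - (-1)*R1:  [  0  -5  -5  18 ]
R3 <- R3 - (-1)*R2:  [  0   0  -2   4 ]
R4 <- R4 - (1)*R2:  [  0   0  -6  18 ]
R4 <- R4 - (3)*R3:  [ 0  0  0  6 ]
Upper-triangular form:
[ -2   2   5  -6 ]
[  0  -5   1   0 ]
[  0   0  -2   4 ]
[  0   0   0   6 ]
det(A) = (-1)^0 * (-2) * (-5) * (-2) * (6) = -120  (0 row swaps -> sign +1)

det(A) = -120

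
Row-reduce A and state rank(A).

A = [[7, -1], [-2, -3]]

rank(A) = 2

Row reduction:
R2 <- R2 - (-2/7)*R1:  [     0  -23/7 ]
Row echelon form:
[ 7     -1 ]
[ 0  -23/7 ]
Nonzero rows / pivot columns: 2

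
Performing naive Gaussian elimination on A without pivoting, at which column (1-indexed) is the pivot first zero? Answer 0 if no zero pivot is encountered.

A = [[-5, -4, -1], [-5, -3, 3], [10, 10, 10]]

Naive forward elimination:
R2 <- R2 - (1)*R1:  [ 0  1  4 ]
R3 <- R3 - (-2)*R1:  [ 0  2  8 ]
R3 <- R3 - (2)*R2:  [ 0  0  0 ]
Matrix at this point:
[ -5  -4  -1 ]
[  0   1   4 ]
[  0   0   0 ]
Pivot entry (3,3) in the last row is zero and there are no rows below to swap with -> zero pivot in column 3 (A is singular).

first zero-pivot column = 3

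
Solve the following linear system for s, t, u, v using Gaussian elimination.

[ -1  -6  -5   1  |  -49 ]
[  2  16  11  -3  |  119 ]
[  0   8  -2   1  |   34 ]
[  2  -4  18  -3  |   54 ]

(-2, 5, 5, 4)

Forward elimination on [A|b]:
R2 <- R2 - (-2)*R1:  [  0   4   1  -1  21 ]
R4 <- R4 - (-2)*R1:  [   0  -16    8   -1  -44 ]
R3 <- R3 - (2)*R2:  [  0   0  -4   3  -8 ]
R4 <- R4 - (-4)*R2:  [  0   0  12  -5  40 ]
R4 <- R4 - (-3)*R3:  [  0   0   0   4  16 ]
Row echelon form:
[ -1  -6  -5   1  |  -49 ]
[  0   4   1  -1  |   21 ]
[  0   0  -4   3  |   -8 ]
[  0   0   0   4  |   16 ]
Back-substitution:
v = (16) / 4 = 4
u = (-8 - (3)*(4)) / -4 = 5
t = (21 - (1)*(5) - (-1)*(4)) / 4 = 5
s = (-49 - (-6)*(5) - (-5)*(5) - (1)*(4)) / -1 = -2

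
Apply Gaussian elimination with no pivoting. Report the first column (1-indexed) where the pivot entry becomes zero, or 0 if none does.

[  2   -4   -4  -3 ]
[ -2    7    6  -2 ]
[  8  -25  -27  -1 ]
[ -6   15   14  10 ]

first zero-pivot column = 0

Naive forward elimination:
R2 <- R2 - (-1)*R1:  [  0   3   2  -5 ]
R3 <- R3 - (4)*R1:  [   0   -9  -11   11 ]
R4 <- R4 - (-3)*R1:  [ 0  3  2  1 ]
R3 <- R3 - (-3)*R2:  [  0   0  -5  -4 ]
R4 <- R4 - (1)*R2:  [ 0  0  0  6 ]
All pivots nonzero; naive elimination completes without hitting a zero pivot.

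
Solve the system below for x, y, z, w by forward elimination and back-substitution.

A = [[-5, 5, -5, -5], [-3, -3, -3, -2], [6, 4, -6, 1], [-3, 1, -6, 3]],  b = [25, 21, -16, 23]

Forward elimination on [A|b]:
R2 <- R2 - (3/5)*R1:  [  0  -6   0   1   6 ]
R3 <- R3 - (-6/5)*R1:  [   0   10  -12   -5   14 ]
R4 <- R4 - (3/5)*R1:  [  0  -2  -3   6   8 ]
R3 <- R3 - (-5/3)*R2:  [     0      0    -12  -10/3     24 ]
R4 <- R4 - (1/3)*R2:  [    0     0    -3  17/3     6 ]
R4 <- R4 - (1/4)*R3:  [    0     0     0  13/2     0 ]
Row echelon form:
[ -5   5   -5     -5  |  25 ]
[  0  -6    0      1  |   6 ]
[  0   0  -12  -10/3  |  24 ]
[  0   0    0   13/2  |   0 ]
Back-substitution:
w = (0) / (13/2) = 0
z = (24 - (-10/3)*(0)) / -12 = -2
y = (6 - (1)*(0)) / -6 = -1
x = (25 - (5)*(-1) - (-5)*(-2) - (-5)*(0)) / -5 = -4

(-4, -1, -2, 0)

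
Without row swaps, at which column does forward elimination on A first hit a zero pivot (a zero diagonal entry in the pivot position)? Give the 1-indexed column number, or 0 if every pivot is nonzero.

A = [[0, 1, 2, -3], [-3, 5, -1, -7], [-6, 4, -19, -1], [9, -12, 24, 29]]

Naive forward elimination:
Pivot entry (1,1) is zero but row 2 has -3 in column 1 -> naive elimination stops; a row interchange (e.g. R1 <-> R2) would be required here.

first zero-pivot column = 1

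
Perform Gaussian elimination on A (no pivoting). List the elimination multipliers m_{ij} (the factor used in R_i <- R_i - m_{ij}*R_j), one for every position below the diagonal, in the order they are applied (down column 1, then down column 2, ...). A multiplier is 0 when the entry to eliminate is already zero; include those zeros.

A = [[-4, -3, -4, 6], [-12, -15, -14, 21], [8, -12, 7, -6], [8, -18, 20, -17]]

Forward elimination:
R2 <- R2 - (3)*R1:  [  0  -6  -2   3 ]
R3 <- R3 - (-2)*R1:  [   0  -18   -1    6 ]
R4 <- R4 - (-2)*R1:  [   0  -24   12   -5 ]
R3 <- R3 - (3)*R2:  [  0   0   5  -3 ]
R4 <- R4 - (4)*R2:  [   0    0   20  -17 ]
R4 <- R4 - (4)*R3:  [  0   0   0  -5 ]
Multipliers (in order of application): m_{21} = 3, m_{31} = -2, m_{41} = -2, m_{32} = 3, m_{42} = 4, m_{43} = 4

multipliers: 3, -2, -2, 3, 4, 4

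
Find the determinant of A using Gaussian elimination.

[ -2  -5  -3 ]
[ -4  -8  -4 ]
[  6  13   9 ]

Forward elimination:
R2 <- R2 - (2)*R1:  [ 0  2  2 ]
R3 <- R3 - (-3)*R1:  [  0  -2   0 ]
R3 <- R3 - (-1)*R2:  [ 0  0  2 ]
Upper-triangular form:
[ -2  -5  -3 ]
[  0   2   2 ]
[  0   0   2 ]
det(A) = (-1)^0 * (-2) * (2) * (2) = -8  (0 row swaps -> sign +1)

det(A) = -8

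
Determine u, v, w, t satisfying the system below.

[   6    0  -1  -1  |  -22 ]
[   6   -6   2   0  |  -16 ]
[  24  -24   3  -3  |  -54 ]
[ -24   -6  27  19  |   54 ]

(-4, -2, -2, 0)

Forward elimination on [A|b]:
R2 <- R2 - (1)*R1:  [  0  -6   3   1   6 ]
R3 <- R3 - (4)*R1:  [   0  -24    7    1   34 ]
R4 <- R4 - (-4)*R1:  [   0   -6   23   15  -34 ]
R3 <- R3 - (4)*R2:  [  0   0  -5  -3  10 ]
R4 <- R4 - (1)*R2:  [   0    0   20   14  -40 ]
R4 <- R4 - (-4)*R3:  [ 0  0  0  2  0 ]
Row echelon form:
[ 6   0  -1  -1  |  -22 ]
[ 0  -6   3   1  |    6 ]
[ 0   0  -5  -3  |   10 ]
[ 0   0   0   2  |    0 ]
Back-substitution:
t = (0) / 2 = 0
w = (10 - (-3)*(0)) / -5 = -2
v = (6 - (3)*(-2) - (1)*(0)) / -6 = -2
u = (-22 - (-1)*(-2) - (-1)*(0)) / 6 = -4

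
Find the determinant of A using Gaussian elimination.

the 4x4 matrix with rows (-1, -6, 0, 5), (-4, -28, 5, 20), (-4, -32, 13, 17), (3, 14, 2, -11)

det(A) = 12

Forward elimination:
R2 <- R2 - (4)*R1:  [  0  -4   5   0 ]
R3 <- R3 - (4)*R1:  [  0  -8  13  -3 ]
R4 <- R4 - (-3)*R1:  [  0  -4   2   4 ]
R3 <- R3 - (2)*R2:  [  0   0   3  -3 ]
R4 <- R4 - (1)*R2:  [  0   0  -3   4 ]
R4 <- R4 - (-1)*R3:  [ 0  0  0  1 ]
Upper-triangular form:
[ -1  -6  0   5 ]
[  0  -4  5   0 ]
[  0   0  3  -3 ]
[  0   0  0   1 ]
det(A) = (-1)^0 * (-1) * (-4) * (3) * (1) = 12  (0 row swaps -> sign +1)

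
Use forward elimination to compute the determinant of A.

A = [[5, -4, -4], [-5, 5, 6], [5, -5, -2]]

det(A) = 20

Forward elimination:
R2 <- R2 - (-1)*R1:  [ 0  1  2 ]
R3 <- R3 - (1)*R1:  [  0  -1   2 ]
R3 <- R3 - (-1)*R2:  [ 0  0  4 ]
Upper-triangular form:
[ 5  -4  -4 ]
[ 0   1   2 ]
[ 0   0   4 ]
det(A) = (-1)^0 * (5) * (1) * (4) = 20  (0 row swaps -> sign +1)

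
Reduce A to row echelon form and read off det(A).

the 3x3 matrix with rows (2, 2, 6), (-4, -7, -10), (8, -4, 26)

Forward elimination:
R2 <- R2 - (-2)*R1:  [  0  -3   2 ]
R3 <- R3 - (4)*R1:  [   0  -12    2 ]
R3 <- R3 - (4)*R2:  [  0   0  -6 ]
Upper-triangular form:
[ 2   2   6 ]
[ 0  -3   2 ]
[ 0   0  -6 ]
det(A) = (-1)^0 * (2) * (-3) * (-6) = 36  (0 row swaps -> sign +1)

det(A) = 36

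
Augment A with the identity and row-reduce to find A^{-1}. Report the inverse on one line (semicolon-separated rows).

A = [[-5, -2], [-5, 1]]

inverse = [-1/15 -2/15; -1/3 1/3]

Gauss-Jordan on [A | I]:
R1 <- (1/-5)*R1:  [    1   2/5  |  -1/5     0 ]
R2 <- R2 - (-5)*R1:  [  0   3  |  -1   1 ]
R2 <- (1/3)*R2:  [    0     1  |  -1/3   1/3 ]
R1 <- R1 - (2/5)*R2:  [     1      0  |  -1/15  -2/15 ]
Right block of [I | A^{-1}] is the inverse:
[ -1/15  -2/15 ]
[  -1/3    1/3 ]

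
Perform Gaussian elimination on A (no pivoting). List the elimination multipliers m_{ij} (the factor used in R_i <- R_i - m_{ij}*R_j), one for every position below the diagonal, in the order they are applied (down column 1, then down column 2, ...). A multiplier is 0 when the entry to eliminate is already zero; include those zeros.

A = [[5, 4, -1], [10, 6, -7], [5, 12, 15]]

multipliers: 2, 1, -4

Forward elimination:
R2 <- R2 - (2)*R1:  [  0  -2  -5 ]
R3 <- R3 - (1)*R1:  [  0   8  16 ]
R3 <- R3 - (-4)*R2:  [  0   0  -4 ]
Multipliers (in order of application): m_{21} = 2, m_{31} = 1, m_{32} = -4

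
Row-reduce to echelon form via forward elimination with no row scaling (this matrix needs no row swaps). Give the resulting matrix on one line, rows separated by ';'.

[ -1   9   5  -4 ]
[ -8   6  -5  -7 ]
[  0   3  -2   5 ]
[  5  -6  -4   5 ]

REF = [-1 9 5 -4; 0 -66 -45 25; 0 0 -89/22 135/22; 0 0 0 -775/89]

Forward elimination:
R2 <- R2 - (8)*R1:  [   0  -66  -45   25 ]
R4 <- R4 - (-5)*R1:  [   0   39   21  -15 ]
R3 <- R3 - (-1/22)*R2:  [      0       0  -89/22  135/22 ]
R4 <- R4 - (-13/22)*R2:  [       0        0  -123/22    -5/22 ]
R4 <- R4 - (123/89)*R3:  [       0        0        0  -775/89 ]
Row echelon form:
[ -1    9       5       -4 ]
[  0  -66     -45       25 ]
[  0    0  -89/22   135/22 ]
[  0    0       0  -775/89 ]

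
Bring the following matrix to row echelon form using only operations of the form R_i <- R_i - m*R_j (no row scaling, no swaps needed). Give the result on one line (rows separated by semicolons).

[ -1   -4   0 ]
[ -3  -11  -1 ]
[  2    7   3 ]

Forward elimination:
R2 <- R2 - (3)*R1:  [  0   1  -1 ]
R3 <- R3 - (-2)*R1:  [  0  -1   3 ]
R3 <- R3 - (-1)*R2:  [ 0  0  2 ]
Row echelon form:
[ -1  -4   0 ]
[  0   1  -1 ]
[  0   0   2 ]

REF = [-1 -4 0; 0 1 -1; 0 0 2]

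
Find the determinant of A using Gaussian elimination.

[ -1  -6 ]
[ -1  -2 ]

Forward elimination:
R2 <- R2 - (1)*R1:  [ 0  4 ]
Upper-triangular form:
[ -1  -6 ]
[  0   4 ]
det(A) = (-1)^0 * (-1) * (4) = -4  (0 row swaps -> sign +1)

det(A) = -4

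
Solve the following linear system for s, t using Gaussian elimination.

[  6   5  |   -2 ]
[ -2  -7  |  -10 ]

(-2, 2)

Forward elimination on [A|b]:
R2 <- R2 - (-1/3)*R1:  [     0  -16/3  -32/3 ]
Row echelon form:
[ 6      5  |     -2 ]
[ 0  -16/3  |  -32/3 ]
Back-substitution:
t = (-32/3) / (-16/3) = 2
s = (-2 - (5)*(2)) / 6 = -2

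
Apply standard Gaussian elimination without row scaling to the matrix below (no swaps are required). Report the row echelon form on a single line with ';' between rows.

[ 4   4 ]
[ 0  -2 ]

REF = [4 4; 0 -2]

Forward elimination:
Row echelon form:
[ 4   4 ]
[ 0  -2 ]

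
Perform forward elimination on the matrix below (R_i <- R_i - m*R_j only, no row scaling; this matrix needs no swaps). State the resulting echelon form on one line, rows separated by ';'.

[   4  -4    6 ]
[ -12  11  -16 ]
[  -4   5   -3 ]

REF = [4 -4 6; 0 -1 2; 0 0 5]

Forward elimination:
R2 <- R2 - (-3)*R1:  [  0  -1   2 ]
R3 <- R3 - (-1)*R1:  [ 0  1  3 ]
R3 <- R3 - (-1)*R2:  [ 0  0  5 ]
Row echelon form:
[ 4  -4  6 ]
[ 0  -1  2 ]
[ 0   0  5 ]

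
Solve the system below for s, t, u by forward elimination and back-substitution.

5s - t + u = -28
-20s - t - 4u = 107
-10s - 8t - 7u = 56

(-5, 1, -2)

Forward elimination on [A|b]:
R2 <- R2 - (-4)*R1:  [  0  -5   0  -5 ]
R3 <- R3 - (-2)*R1:  [   0  -10   -5    0 ]
R3 <- R3 - (2)*R2:  [  0   0  -5  10 ]
Row echelon form:
[ 5  -1   1  |  -28 ]
[ 0  -5   0  |   -5 ]
[ 0   0  -5  |   10 ]
Back-substitution:
u = (10) / -5 = -2
t = (-5) / -5 = 1
s = (-28 - (-1)*(1) - (1)*(-2)) / 5 = -5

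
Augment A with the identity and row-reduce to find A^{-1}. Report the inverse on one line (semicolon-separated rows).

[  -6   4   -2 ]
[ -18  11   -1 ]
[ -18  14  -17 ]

inverse = [173/6 -20/3 -3; 48 -11 -5; 9 -2 -1]

Gauss-Jordan on [A | I]:
R1 <- (1/-6)*R1:  [    1  -2/3   1/3  |  -1/6     0     0 ]
R2 <- R2 - (-18)*R1:  [  0  -1   5  |  -3   1   0 ]
R3 <- R3 - (-18)*R1:  [   0    2  -11  |   -3    0    1 ]
R2 <- (1/-1)*R2:  [  0   1  -5  |   3  -1   0 ]
R1 <- R1 - (-2/3)*R2:  [    1     0    -3  |  11/6  -2/3     0 ]
R3 <- R3 - (2)*R2:  [  0   0  -1  |  -9   2   1 ]
R3 <- (1/-1)*R3:  [  0   0   1  |   9  -2  -1 ]
R1 <- R1 - (-3)*R3:  [     1      0      0  |  173/6  -20/3     -3 ]
R2 <- R2 - (-5)*R3:  [   0    1    0  |   48  -11   -5 ]
Right block of [I | A^{-1}] is the inverse:
[ 173/6  -20/3  -3 ]
[    48    -11  -5 ]
[     9     -2  -1 ]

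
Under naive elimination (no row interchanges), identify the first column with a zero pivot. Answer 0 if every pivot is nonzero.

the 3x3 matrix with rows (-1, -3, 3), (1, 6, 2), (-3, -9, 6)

Naive forward elimination:
R2 <- R2 - (-1)*R1:  [ 0  3  5 ]
R3 <- R3 - (3)*R1:  [  0   0  -3 ]
All pivots nonzero; naive elimination completes without hitting a zero pivot.

first zero-pivot column = 0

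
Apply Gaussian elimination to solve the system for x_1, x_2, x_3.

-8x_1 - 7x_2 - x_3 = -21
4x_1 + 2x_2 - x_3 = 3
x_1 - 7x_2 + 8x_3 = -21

Forward elimination on [A|b]:
R2 <- R2 - (-1/2)*R1:  [     0   -3/2   -3/2  -15/2 ]
R3 <- R3 - (-1/8)*R1:  [      0   -63/8    63/8  -189/8 ]
R3 <- R3 - (21/4)*R2:  [    0     0  63/4  63/4 ]
Row echelon form:
[ -8    -7    -1  |    -21 ]
[  0  -3/2  -3/2  |  -15/2 ]
[  0     0  63/4  |   63/4 ]
Back-substitution:
x_3 = (63/4) / (63/4) = 1
x_2 = (-15/2 - (-3/2)*(1)) / (-3/2) = 4
x_1 = (-21 - (-7)*(4) - (-1)*(1)) / -8 = -1

(-1, 4, 1)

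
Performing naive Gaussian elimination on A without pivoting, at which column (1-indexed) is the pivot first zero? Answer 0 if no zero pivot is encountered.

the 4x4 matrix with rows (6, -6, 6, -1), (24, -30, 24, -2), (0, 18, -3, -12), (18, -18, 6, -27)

Naive forward elimination:
R2 <- R2 - (4)*R1:  [  0  -6   0   2 ]
R4 <- R4 - (3)*R1:  [   0    0  -12  -24 ]
R3 <- R3 - (-3)*R2:  [  0   0  -3  -6 ]
R4 <- R4 - (4)*R3:  [ 0  0  0  0 ]
Matrix at this point:
[ 6  -6   6  -1 ]
[ 0  -6   0   2 ]
[ 0   0  -3  -6 ]
[ 0   0   0   0 ]
Pivot entry (4,4) in the last row is zero and there are no rows below to swap with -> zero pivot in column 4 (A is singular).

first zero-pivot column = 4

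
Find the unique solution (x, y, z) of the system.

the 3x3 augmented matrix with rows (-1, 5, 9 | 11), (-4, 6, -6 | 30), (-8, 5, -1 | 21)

(0, 4, -1)

Forward elimination on [A|b]:
R2 <- R2 - (4)*R1:  [   0  -14  -42  -14 ]
R3 <- R3 - (8)*R1:  [   0  -35  -73  -67 ]
R3 <- R3 - (5/2)*R2:  [   0    0   32  -32 ]
Row echelon form:
[ -1    5    9  |   11 ]
[  0  -14  -42  |  -14 ]
[  0    0   32  |  -32 ]
Back-substitution:
z = (-32) / 32 = -1
y = (-14 - (-42)*(-1)) / -14 = 4
x = (11 - (5)*(4) - (9)*(-1)) / -1 = 0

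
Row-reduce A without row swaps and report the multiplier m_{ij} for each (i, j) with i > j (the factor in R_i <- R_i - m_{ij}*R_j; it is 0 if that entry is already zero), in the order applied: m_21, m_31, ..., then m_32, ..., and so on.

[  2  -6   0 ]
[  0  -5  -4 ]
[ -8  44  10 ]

Forward elimination:
R2: entry in column 1 is already 0 -> m_{21} = 0 (no row operation needed)
R3 <- R3 - (-4)*R1:  [  0  20  10 ]
R3 <- R3 - (-4)*R2:  [  0   0  -6 ]
Multipliers (in order of application): m_{21} = 0, m_{31} = -4, m_{32} = -4

multipliers: 0, -4, -4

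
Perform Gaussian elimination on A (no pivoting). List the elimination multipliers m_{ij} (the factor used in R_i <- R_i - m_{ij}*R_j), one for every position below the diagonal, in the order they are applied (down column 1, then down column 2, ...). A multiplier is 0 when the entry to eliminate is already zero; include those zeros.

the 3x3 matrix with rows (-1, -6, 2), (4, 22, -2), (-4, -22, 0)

multipliers: -4, 4, -1

Forward elimination:
R2 <- R2 - (-4)*R1:  [  0  -2   6 ]
R3 <- R3 - (4)*R1:  [  0   2  -8 ]
R3 <- R3 - (-1)*R2:  [  0   0  -2 ]
Multipliers (in order of application): m_{21} = -4, m_{31} = 4, m_{32} = -1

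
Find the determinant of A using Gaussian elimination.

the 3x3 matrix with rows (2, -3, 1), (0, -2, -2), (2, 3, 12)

Forward elimination:
R3 <- R3 - (1)*R1:  [  0   6  11 ]
R3 <- R3 - (-3)*R2:  [ 0  0  5 ]
Upper-triangular form:
[ 2  -3   1 ]
[ 0  -2  -2 ]
[ 0   0   5 ]
det(A) = (-1)^0 * (2) * (-2) * (5) = -20  (0 row swaps -> sign +1)

det(A) = -20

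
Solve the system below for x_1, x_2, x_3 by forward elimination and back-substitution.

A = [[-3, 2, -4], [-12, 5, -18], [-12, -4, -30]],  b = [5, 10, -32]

(-3, 2, 2)

Forward elimination on [A|b]:
R2 <- R2 - (4)*R1:  [   0   -3   -2  -10 ]
R3 <- R3 - (4)*R1:  [   0  -12  -14  -52 ]
R3 <- R3 - (4)*R2:  [   0    0   -6  -12 ]
Row echelon form:
[ -3   2  -4  |    5 ]
[  0  -3  -2  |  -10 ]
[  0   0  -6  |  -12 ]
Back-substitution:
x_3 = (-12) / -6 = 2
x_2 = (-10 - (-2)*(2)) / -3 = 2
x_1 = (5 - (2)*(2) - (-4)*(2)) / -3 = -3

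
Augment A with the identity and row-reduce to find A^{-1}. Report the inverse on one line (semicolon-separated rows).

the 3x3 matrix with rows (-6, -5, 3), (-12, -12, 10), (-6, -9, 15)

inverse = [-15/8 1 -7/24; 5/2 -3/2 1/2; 3/4 -1/2 1/4]

Gauss-Jordan on [A | I]:
R1 <- (1/-6)*R1:  [    1   5/6  -1/2  |  -1/6     0     0 ]
R2 <- R2 - (-12)*R1:  [  0  -2   4  |  -2   1   0 ]
R3 <- R3 - (-6)*R1:  [  0  -4  12  |  -1   0   1 ]
R2 <- (1/-2)*R2:  [    0     1    -2  |     1  -1/2     0 ]
R1 <- R1 - (5/6)*R2:  [    1     0   7/6  |    -1  5/12     0 ]
R3 <- R3 - (-4)*R2:  [  0   0   4  |   3  -2   1 ]
R3 <- (1/4)*R3:  [    0     0     1  |   3/4  -1/2   1/4 ]
R1 <- R1 - (7/6)*R3:  [     1      0      0  |  -15/8      1  -7/24 ]
R2 <- R2 - (-2)*R3:  [    0     1     0  |   5/2  -3/2   1/2 ]
Right block of [I | A^{-1}] is the inverse:
[ -15/8     1  -7/24 ]
[   5/2  -3/2    1/2 ]
[   3/4  -1/2    1/4 ]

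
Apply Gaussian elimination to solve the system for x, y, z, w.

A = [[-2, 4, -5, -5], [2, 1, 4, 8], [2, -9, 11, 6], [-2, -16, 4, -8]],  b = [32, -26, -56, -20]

(-2, 2, -2, -2)

Forward elimination on [A|b]:
R2 <- R2 - (-1)*R1:  [  0   5  -1   3   6 ]
R3 <- R3 - (-1)*R1:  [   0   -5    6    1  -24 ]
R4 <- R4 - (1)*R1:  [   0  -20    9   -3  -52 ]
R3 <- R3 - (-1)*R2:  [   0    0    5    4  -18 ]
R4 <- R4 - (-4)*R2:  [   0    0    5    9  -28 ]
R4 <- R4 - (1)*R3:  [   0    0    0    5  -10 ]
Row echelon form:
[ -2  4  -5  -5  |   32 ]
[  0  5  -1   3  |    6 ]
[  0  0   5   4  |  -18 ]
[  0  0   0   5  |  -10 ]
Back-substitution:
w = (-10) / 5 = -2
z = (-18 - (4)*(-2)) / 5 = -2
y = (6 - (-1)*(-2) - (3)*(-2)) / 5 = 2
x = (32 - (4)*(2) - (-5)*(-2) - (-5)*(-2)) / -2 = -2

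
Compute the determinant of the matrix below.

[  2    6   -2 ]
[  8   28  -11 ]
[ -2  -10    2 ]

det(A) = -24

Forward elimination:
R2 <- R2 - (4)*R1:  [  0   4  -3 ]
R3 <- R3 - (-1)*R1:  [  0  -4   0 ]
R3 <- R3 - (-1)*R2:  [  0   0  -3 ]
Upper-triangular form:
[ 2  6  -2 ]
[ 0  4  -3 ]
[ 0  0  -3 ]
det(A) = (-1)^0 * (2) * (4) * (-3) = -24  (0 row swaps -> sign +1)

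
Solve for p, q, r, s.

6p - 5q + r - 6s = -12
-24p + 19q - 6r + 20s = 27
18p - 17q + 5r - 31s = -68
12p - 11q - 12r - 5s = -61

Forward elimination on [A|b]:
R2 <- R2 - (-4)*R1:  [   0   -1   -2   -4  -21 ]
R3 <- R3 - (3)*R1:  [   0   -2    2  -13  -32 ]
R4 <- R4 - (2)*R1:  [   0   -1  -14    7  -37 ]
R3 <- R3 - (2)*R2:  [  0   0   6  -5  10 ]
R4 <- R4 - (1)*R2:  [   0    0  -12   11  -16 ]
R4 <- R4 - (-2)*R3:  [ 0  0  0  1  4 ]
Row echelon form:
[ 6  -5   1  -6  |  -12 ]
[ 0  -1  -2  -4  |  -21 ]
[ 0   0   6  -5  |   10 ]
[ 0   0   0   1  |    4 ]
Back-substitution:
s = (4) / 1 = 4
r = (10 - (-5)*(4)) / 6 = 5
q = (-21 - (-2)*(5) - (-4)*(4)) / -1 = -5
p = (-12 - (-5)*(-5) - (1)*(5) - (-6)*(4)) / 6 = -3

(-3, -5, 5, 4)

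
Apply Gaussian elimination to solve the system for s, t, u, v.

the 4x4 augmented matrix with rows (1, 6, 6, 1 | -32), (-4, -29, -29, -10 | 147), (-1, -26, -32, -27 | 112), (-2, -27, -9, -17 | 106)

Forward elimination on [A|b]:
R2 <- R2 - (-4)*R1:  [  0  -5  -5  -6  19 ]
R3 <- R3 - (-1)*R1:  [   0  -20  -26  -26   80 ]
R4 <- R4 - (-2)*R1:  [   0  -15    3  -15   42 ]
R3 <- R3 - (4)*R2:  [  0   0  -6  -2   4 ]
R4 <- R4 - (3)*R2:  [   0    0   18    3  -15 ]
R4 <- R4 - (-3)*R3:  [  0   0   0  -3  -3 ]
Row echelon form:
[ 1   6   6   1  |  -32 ]
[ 0  -5  -5  -6  |   19 ]
[ 0   0  -6  -2  |    4 ]
[ 0   0   0  -3  |   -3 ]
Back-substitution:
v = (-3) / -3 = 1
u = (4 - (-2)*(1)) / -6 = -1
t = (19 - (-5)*(-1) - (-6)*(1)) / -5 = -4
s = (-32 - (6)*(-4) - (6)*(-1) - (1)*(1)) / 1 = -3

(-3, -4, -1, 1)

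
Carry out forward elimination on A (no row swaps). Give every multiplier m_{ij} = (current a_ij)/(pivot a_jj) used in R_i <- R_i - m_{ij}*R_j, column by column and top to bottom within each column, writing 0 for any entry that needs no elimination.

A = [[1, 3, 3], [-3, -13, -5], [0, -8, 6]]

Forward elimination:
R2 <- R2 - (-3)*R1:  [  0  -4   4 ]
R3: entry in column 1 is already 0 -> m_{31} = 0 (no row operation needed)
R3 <- R3 - (2)*R2:  [  0   0  -2 ]
Multipliers (in order of application): m_{21} = -3, m_{31} = 0, m_{32} = 2

multipliers: -3, 0, 2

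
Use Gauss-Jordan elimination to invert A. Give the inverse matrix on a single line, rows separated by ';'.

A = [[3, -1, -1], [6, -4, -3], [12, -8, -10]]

Gauss-Jordan on [A | I]:
R1 <- (1/3)*R1:  [    1  -1/3  -1/3  |   1/3     0     0 ]
R2 <- R2 - (6)*R1:  [  0  -2  -1  |  -2   1   0 ]
R3 <- R3 - (12)*R1:  [  0  -4  -6  |  -4   0   1 ]
R2 <- (1/-2)*R2:  [    0     1   1/2  |     1  -1/2     0 ]
R1 <- R1 - (-1/3)*R2:  [    1     0  -1/6  |   2/3  -1/6     0 ]
R3 <- R3 - (-4)*R2:  [  0   0  -4  |   0  -2   1 ]
R3 <- (1/-4)*R3:  [    0     0     1  |     0   1/2  -1/4 ]
R1 <- R1 - (-1/6)*R3:  [     1      0      0  |    2/3  -1/12  -1/24 ]
R2 <- R2 - (1/2)*R3:  [    0     1     0  |     1  -3/4   1/8 ]
Right block of [I | A^{-1}] is the inverse:
[ 2/3  -1/12  -1/24 ]
[   1   -3/4    1/8 ]
[   0    1/2   -1/4 ]

inverse = [2/3 -1/12 -1/24; 1 -3/4 1/8; 0 1/2 -1/4]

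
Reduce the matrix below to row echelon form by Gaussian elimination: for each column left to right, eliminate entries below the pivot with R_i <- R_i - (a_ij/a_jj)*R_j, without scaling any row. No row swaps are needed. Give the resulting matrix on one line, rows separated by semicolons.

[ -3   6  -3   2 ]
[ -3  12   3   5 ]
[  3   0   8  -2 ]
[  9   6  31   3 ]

REF = [-3 6 -3 2; 0 6 6 3; 0 0 -1 -3; 0 0 0 3]

Forward elimination:
R2 <- R2 - (1)*R1:  [ 0  6  6  3 ]
R3 <- R3 - (-1)*R1:  [ 0  6  5  0 ]
R4 <- R4 - (-3)*R1:  [  0  24  22   9 ]
R3 <- R3 - (1)*R2:  [  0   0  -1  -3 ]
R4 <- R4 - (4)*R2:  [  0   0  -2  -3 ]
R4 <- R4 - (2)*R3:  [ 0  0  0  3 ]
Row echelon form:
[ -3  6  -3   2 ]
[  0  6   6   3 ]
[  0  0  -1  -3 ]
[  0  0   0   3 ]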